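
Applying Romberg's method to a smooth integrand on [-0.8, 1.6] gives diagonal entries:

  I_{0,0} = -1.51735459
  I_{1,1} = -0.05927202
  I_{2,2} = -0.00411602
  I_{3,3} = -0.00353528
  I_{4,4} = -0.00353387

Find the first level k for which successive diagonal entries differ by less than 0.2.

k = 2

|I_{1,1} − I_{0,0}| = 1.45808257 ≥ 0.2
|I_{2,2} − I_{1,1}| = 0.05515600 < 0.2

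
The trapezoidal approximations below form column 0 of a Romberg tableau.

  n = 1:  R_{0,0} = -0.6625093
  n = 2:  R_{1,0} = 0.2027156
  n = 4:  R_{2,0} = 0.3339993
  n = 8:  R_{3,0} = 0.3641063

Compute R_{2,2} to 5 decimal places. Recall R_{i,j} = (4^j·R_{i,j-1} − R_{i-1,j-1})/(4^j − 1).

Richardson extrapolation on the trapezoidal column (denominator 4−1=3):
R_{1,1} = (4·0.2027156 − (-0.6625093)) / 3 = 0.4911239
R_{2,1} = 0.3339993 + (0.3339993 − 0.2027156)/3 = 0.3777605
R_{2,2} = 0.3777605 + (0.3777605 − 0.4911239)/15 = 0.3702029

0.37020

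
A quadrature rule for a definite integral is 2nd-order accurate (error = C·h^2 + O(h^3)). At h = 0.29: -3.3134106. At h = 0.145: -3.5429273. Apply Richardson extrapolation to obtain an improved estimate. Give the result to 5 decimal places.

Extrapolated value = (4·A(h/2) − A(h)) / (4 − 1)
= (4·(-3.5429273) − (-3.3134106)) / 3
= -10.8582986 / 3 = -3.6194329

-3.61943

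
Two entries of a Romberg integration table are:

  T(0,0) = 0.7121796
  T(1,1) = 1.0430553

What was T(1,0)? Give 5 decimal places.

0.96034

From T(1,1) = (4·T(1,0) − T(0,0))/3, solve for T(1,0):
4·T(1,0) = 3·1.0430553 + 0.7121796 = 3.8413455
T(1,0) = 0.9603364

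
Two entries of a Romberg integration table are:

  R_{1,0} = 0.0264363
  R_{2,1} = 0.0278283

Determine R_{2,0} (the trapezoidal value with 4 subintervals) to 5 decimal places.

From R_{2,1} = (4·R_{2,0} − R_{1,0})/3, solve for R_{2,0}:
4·R_{2,0} = 3·0.0278283 + 0.0264363 = 0.1099212
R_{2,0} = 0.0274803

0.02748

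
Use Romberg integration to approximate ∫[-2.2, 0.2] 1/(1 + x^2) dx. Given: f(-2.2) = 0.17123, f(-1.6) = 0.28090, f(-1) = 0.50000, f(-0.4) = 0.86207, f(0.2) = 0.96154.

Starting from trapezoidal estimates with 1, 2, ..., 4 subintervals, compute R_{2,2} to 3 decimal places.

R_{0,0} (trapezoid, 1 panel, h=2.4000): 1.35932
R_{1,0} (trapezoid, 2 panels, h=1.2000): 1.27966
R_{2,0} (trapezoid, 4 panels, h=0.6000): 1.32561
R_{1,1} = 1.27966 + (1.27966 − 1.35932)/3 = 1.25311
R_{2,1} = 1.32561 + (1.32561 − 1.27966)/3 = 1.34093
R_{2,2} = 1.34093 + (1.34093 − 1.25311)/15 = 1.34678

1.347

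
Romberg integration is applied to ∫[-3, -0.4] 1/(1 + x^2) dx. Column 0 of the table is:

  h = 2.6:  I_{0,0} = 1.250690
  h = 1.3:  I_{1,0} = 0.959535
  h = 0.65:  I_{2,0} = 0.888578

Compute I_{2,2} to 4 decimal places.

Richardson extrapolation on the trapezoidal column (denominator 4−1=3):
I_{1,1} = 0.959535 + (0.959535 − 1.250690)/3 = 0.862483
I_{2,1} = 0.888578 + (0.888578 − 0.959535)/3 = 0.864926
I_{2,2} = (16·0.864926 − 0.862483) / 15 = 0.865089

0.8651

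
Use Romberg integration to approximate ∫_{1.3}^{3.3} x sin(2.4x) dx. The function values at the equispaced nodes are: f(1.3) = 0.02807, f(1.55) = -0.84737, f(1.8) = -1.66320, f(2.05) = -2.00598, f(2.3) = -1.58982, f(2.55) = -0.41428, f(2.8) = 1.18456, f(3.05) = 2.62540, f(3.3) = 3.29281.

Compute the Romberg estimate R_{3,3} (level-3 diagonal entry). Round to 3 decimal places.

R_{0,0} (trapezoid, 1 panel, h=2.0000): 3.32088
R_{1,0} (trapezoid, 2 panels, h=1.0000): 0.07062
R_{2,0} (trapezoid, 4 panels, h=0.5000): -0.20401
R_{3,0} (trapezoid, 8 panels, h=0.2500): -0.26256
R_{1,1} = 0.07062 + (0.07062 − 3.32088)/3 = -1.01280
R_{2,1} = -0.20401 + (-0.20401 − 0.07062)/3 = -0.29555
R_{3,1} = -0.26256 + (-0.26256 − (-0.20401))/3 = -0.28208
R_{2,2} = -0.29555 + (-0.29555 − (-1.01280))/15 = -0.24773
R_{3,2} = -0.28208 + (-0.28208 − (-0.29555))/15 = -0.28118
R_{3,3} = -0.28118 + (-0.28118 − (-0.24773))/63 = -0.28171

-0.282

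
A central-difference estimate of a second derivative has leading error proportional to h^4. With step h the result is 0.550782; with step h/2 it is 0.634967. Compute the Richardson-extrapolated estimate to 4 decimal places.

0.6406

The leading error scales as h^4; refining by a factor of 2 reduces it by 2^4 = 16.
Extrapolated value = (16·A(h/2) − A(h)) / (16 − 1)
= (16·0.634967 − 0.550782) / 15
= 9.608690 / 15 = 0.640579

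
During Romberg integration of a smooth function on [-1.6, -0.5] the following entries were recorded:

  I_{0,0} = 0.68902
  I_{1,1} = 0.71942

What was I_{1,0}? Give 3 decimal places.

0.712

From I_{1,1} = (4·I_{1,0} − I_{0,0})/3, solve for I_{1,0}:
4·I_{1,0} = 3·0.71942 + 0.68902 = 2.84728
I_{1,0} = 0.71182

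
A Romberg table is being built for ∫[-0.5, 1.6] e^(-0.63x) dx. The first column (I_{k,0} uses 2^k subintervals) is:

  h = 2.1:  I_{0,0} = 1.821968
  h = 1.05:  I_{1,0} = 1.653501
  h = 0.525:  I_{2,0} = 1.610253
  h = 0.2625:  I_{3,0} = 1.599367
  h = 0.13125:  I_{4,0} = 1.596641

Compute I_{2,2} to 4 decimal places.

Richardson extrapolation on the trapezoidal column (denominator 4−1=3):
I_{1,1} = (4·1.653501 − 1.821968) / 3 = 1.597345
I_{2,1} = (4·1.610253 − 1.653501) / 3 = 1.595837
I_{2,2} = 1.595837 + (1.595837 − 1.597345)/15 = 1.595736

1.5957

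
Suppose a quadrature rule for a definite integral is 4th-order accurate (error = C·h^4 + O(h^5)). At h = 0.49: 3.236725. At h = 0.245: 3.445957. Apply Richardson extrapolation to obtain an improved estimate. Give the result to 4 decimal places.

The leading error scales as h^4; refining by a factor of 2 reduces it by 2^4 = 16.
Extrapolated value = (16·A(h/2) − A(h)) / (16 − 1)
= (16·3.445957 − 3.236725) / 15
= 51.898587 / 15 = 3.459906

3.4599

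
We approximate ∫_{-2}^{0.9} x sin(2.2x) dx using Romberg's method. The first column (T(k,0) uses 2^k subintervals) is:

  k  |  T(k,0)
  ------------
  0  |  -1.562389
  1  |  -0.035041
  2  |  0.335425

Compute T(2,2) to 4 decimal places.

0.4579

T(1,1) = -0.035041 + (-0.035041 − (-1.562389))/3 = 0.474075
T(2,1) = (4·0.335425 − (-0.035041)) / 3 = 0.458914
T(2,2) = (16·0.458914 − 0.474075) / 15 = 0.457903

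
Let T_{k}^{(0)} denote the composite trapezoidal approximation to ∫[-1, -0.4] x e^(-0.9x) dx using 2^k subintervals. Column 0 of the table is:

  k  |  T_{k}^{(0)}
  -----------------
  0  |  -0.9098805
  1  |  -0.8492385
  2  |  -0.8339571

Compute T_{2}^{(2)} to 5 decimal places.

Richardson extrapolation on the trapezoidal column (denominator 4−1=3):
T_{1}^{(1)} = (4·(-0.8492385) − (-0.9098805)) / 3 = -0.8290245
T_{2}^{(1)} = -0.8339571 + (-0.8339571 − (-0.8492385))/3 = -0.8288633
T_{2}^{(2)} = -0.8288633 + (-0.8288633 − (-0.8290245))/15 = -0.8288526
(Column j=1 coincides with Simpson's rule on the same nodes.)

-0.82885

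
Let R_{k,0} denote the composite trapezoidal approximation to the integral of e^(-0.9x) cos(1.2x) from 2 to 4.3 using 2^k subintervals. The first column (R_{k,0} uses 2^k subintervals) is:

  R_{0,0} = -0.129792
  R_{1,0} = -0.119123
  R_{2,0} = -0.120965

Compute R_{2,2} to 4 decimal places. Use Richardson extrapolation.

Richardson extrapolation on the trapezoidal column (denominator 4−1=3):
R_{1,1} = (4·(-0.119123) − (-0.129792)) / 3 = -0.115567
R_{2,1} = (4·(-0.120965) − (-0.119123)) / 3 = -0.121579
R_{2,2} = -0.121579 + (-0.121579 − (-0.115567))/15 = -0.121980

-0.1220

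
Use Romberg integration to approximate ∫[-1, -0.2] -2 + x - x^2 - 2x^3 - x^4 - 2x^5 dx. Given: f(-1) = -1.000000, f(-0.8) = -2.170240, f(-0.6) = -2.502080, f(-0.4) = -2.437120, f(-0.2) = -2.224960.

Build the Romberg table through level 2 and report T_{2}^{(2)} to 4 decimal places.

-1.7781

T_{0}^{(0)} (trapezoid, 1 panel, h=0.8000): -1.289984
T_{1}^{(0)} (trapezoid, 2 panels, h=0.4000): -1.645824
T_{2}^{(0)} (trapezoid, 4 panels, h=0.2000): -1.744384
T_{1}^{(1)} = -1.645824 + (-1.645824 − (-1.289984))/3 = -1.764437
T_{2}^{(1)} = -1.744384 + (-1.744384 − (-1.645824))/3 = -1.777237
T_{2}^{(2)} = -1.777237 + (-1.777237 − (-1.764437))/15 = -1.778090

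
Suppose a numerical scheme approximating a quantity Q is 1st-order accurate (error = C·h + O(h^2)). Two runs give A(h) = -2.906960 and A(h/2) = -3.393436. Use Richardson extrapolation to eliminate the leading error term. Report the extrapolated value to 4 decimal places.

-3.8799

Extrapolated value = (2·A(h/2) − A(h)) / (2 − 1)
= (2·(-3.393436) − (-2.906960)) / 1
= -3.879912 / 1 = -3.879912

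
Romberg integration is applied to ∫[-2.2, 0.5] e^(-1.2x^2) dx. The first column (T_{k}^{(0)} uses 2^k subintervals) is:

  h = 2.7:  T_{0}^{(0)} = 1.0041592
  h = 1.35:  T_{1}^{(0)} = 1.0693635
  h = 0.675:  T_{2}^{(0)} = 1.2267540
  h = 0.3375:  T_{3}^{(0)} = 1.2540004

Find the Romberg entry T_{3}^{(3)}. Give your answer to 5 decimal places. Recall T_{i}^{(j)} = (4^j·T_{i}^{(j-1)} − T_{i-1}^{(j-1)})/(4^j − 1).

1.26153

Richardson extrapolation on the trapezoidal column (denominator 4−1=3):
T_{1}^{(1)} = (4·1.0693635 − 1.0041592) / 3 = 1.0910983
T_{2}^{(1)} = (4·1.2267540 − 1.0693635) / 3 = 1.2792175
T_{3}^{(1)} = (4·1.2540004 − 1.2267540) / 3 = 1.2630825
T_{2}^{(2)} = (16·1.2792175 − 1.0910983) / 15 = 1.2917588
T_{3}^{(2)} = 1.2630825 + (1.2630825 − 1.2792175)/15 = 1.2620068
T_{3}^{(3)} = 1.2620068 + (1.2620068 − 1.2917588)/63 = 1.2615345
(Column j=1 coincides with Simpson's rule on the same nodes.)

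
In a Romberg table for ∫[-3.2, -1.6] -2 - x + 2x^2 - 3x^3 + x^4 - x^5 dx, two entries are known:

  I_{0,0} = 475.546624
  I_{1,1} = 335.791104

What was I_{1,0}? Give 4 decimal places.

From I_{1,1} = (4·I_{1,0} − I_{0,0})/3, solve for I_{1,0}:
4·I_{1,0} = 3·335.791104 + 475.546624 = 1482.919936
I_{1,0} = 370.729984

370.7300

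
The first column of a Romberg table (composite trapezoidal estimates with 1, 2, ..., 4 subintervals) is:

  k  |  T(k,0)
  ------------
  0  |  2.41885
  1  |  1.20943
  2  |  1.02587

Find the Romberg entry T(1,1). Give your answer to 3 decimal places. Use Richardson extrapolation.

Richardson extrapolation on the trapezoidal column (denominator 4−1=3):
T(1,1) = (4·1.20943 − 2.41885) / 3 = 0.80629

0.806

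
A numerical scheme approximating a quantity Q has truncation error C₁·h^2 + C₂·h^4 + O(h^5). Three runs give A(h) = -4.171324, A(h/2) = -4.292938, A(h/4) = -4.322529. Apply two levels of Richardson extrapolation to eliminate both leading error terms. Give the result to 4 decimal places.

-4.3323

First eliminate the h^2 term (factor 2^2 = 4):
  B₁ = (4·(-4.292938) − (-4.171324))/3 = -4.333476
  B₂ = (4·(-4.322529) − (-4.292938))/3 = -4.332393
Then eliminate the h^4 term (factor 2^4 = 16):
  (16·(-4.332393) − (-4.333476))/15 = -4.332321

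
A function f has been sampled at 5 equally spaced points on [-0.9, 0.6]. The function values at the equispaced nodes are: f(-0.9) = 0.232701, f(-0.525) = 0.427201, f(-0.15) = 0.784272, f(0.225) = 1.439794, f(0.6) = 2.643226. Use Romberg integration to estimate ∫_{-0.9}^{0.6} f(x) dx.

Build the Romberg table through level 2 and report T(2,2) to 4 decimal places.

T(0,0) (trapezoid, 1 panel, h=1.5000): 2.156945
T(1,0) (trapezoid, 2 panels, h=0.7500): 1.666677
T(2,0) (trapezoid, 4 panels, h=0.3750): 1.533461
T(1,1) = 1.666677 + (1.666677 − 2.156945)/3 = 1.503254
T(2,1) = 1.533461 + (1.533461 − 1.666677)/3 = 1.489056
T(2,2) = 1.489056 + (1.489056 − 1.503254)/15 = 1.488109

1.4881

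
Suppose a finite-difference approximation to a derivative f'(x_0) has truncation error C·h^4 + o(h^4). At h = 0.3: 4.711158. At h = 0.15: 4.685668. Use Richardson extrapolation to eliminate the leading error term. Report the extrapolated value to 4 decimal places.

Extrapolated value = (16·A(h/2) − A(h)) / (16 − 1)
= (16·4.685668 − 4.711158) / 15
= 70.259530 / 15 = 4.683969

4.6840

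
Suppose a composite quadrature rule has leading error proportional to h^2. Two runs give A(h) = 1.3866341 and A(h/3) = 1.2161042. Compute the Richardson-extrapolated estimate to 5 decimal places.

1.19479

The leading error scales as h^2; refining by a factor of 3 reduces it by 3^2 = 9.
Extrapolated value = (9·A(h/3) − A(h)) / (9 − 1)
= (9·1.2161042 − 1.3866341) / 8
= 9.5583037 / 8 = 1.1947880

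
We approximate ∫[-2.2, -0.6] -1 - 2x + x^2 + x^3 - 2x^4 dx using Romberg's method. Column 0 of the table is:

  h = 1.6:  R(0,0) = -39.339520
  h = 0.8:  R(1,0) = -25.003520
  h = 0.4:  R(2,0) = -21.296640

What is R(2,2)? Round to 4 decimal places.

-20.0501

Richardson extrapolation on the trapezoidal column (denominator 4−1=3):
R(1,1) = (4·(-25.003520) − (-39.339520)) / 3 = -20.224853
R(2,1) = -21.296640 + (-21.296640 − (-25.003520))/3 = -20.061013
R(2,2) = (16·(-20.061013) − (-20.224853)) / 15 = -20.050090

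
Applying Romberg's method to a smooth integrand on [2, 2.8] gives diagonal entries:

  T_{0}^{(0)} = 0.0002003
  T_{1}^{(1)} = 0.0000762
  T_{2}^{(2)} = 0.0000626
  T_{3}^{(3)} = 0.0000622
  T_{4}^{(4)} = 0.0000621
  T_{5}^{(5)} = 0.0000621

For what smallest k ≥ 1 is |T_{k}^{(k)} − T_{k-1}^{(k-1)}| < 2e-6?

k = 3

|T_{1}^{(1)} − T_{0}^{(0)}| = 0.0001241 ≥ 2e-6
|T_{2}^{(2)} − T_{1}^{(1)}| = 0.0000136 ≥ 2e-6
|T_{3}^{(3)} − T_{2}^{(2)}| = 0.0000004 < 2e-6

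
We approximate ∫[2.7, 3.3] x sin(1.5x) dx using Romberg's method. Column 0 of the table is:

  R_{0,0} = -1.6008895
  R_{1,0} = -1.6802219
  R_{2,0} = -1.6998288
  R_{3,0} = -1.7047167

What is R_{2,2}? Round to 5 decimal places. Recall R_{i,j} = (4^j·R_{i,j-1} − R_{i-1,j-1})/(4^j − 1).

Richardson extrapolation on the trapezoidal column (denominator 4−1=3):
R_{1,1} = -1.6802219 + (-1.6802219 − (-1.6008895))/3 = -1.7066660
R_{2,1} = -1.6998288 + (-1.6998288 − (-1.6802219))/3 = -1.7063644
R_{2,2} = -1.7063644 + (-1.7063644 − (-1.7066660))/15 = -1.7063443

-1.70634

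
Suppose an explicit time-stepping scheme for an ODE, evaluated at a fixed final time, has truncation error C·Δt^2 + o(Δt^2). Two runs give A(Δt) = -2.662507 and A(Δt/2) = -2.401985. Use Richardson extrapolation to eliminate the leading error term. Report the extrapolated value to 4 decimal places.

-2.3151

Extrapolated value = (4·A(Δt/2) − A(Δt)) / (4 − 1)
= (4·(-2.401985) − (-2.662507)) / 3
= -6.945433 / 3 = -2.315144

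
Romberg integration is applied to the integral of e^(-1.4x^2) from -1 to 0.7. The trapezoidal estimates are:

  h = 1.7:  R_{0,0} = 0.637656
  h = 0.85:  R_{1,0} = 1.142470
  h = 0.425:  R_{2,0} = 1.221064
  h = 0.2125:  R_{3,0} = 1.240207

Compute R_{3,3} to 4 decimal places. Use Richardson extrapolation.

1.2466

R_{1,1} = (4·1.142470 − 0.637656) / 3 = 1.310741
R_{2,1} = (4·1.221064 − 1.142470) / 3 = 1.247262
R_{3,1} = (4·1.240207 − 1.221064) / 3 = 1.246588
R_{2,2} = 1.247262 + (1.247262 − 1.310741)/15 = 1.243030
R_{3,2} = 1.246588 + (1.246588 − 1.247262)/15 = 1.246543
R_{3,3} = 1.246543 + (1.246543 − 1.243030)/63 = 1.246599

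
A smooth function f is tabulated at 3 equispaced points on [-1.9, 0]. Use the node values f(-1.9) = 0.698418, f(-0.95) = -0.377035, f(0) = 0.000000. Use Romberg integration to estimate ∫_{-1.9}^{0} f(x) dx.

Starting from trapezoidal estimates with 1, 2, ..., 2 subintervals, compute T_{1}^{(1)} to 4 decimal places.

-0.2564

T_{0}^{(0)} (trapezoid, 1 panel, h=1.9000): 0.663497
T_{1}^{(0)} (trapezoid, 2 panels, h=0.9500): -0.026435
T_{1}^{(1)} = -0.026435 + (-0.026435 − 0.663497)/3 = -0.256412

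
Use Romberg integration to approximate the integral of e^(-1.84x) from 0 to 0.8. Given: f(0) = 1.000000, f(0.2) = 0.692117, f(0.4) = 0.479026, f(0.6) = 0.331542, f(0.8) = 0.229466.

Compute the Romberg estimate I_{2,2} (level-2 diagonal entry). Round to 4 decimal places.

I_{0,0} (trapezoid, 1 panel, h=0.8000): 0.491786
I_{1,0} (trapezoid, 2 panels, h=0.4000): 0.437504
I_{2,0} (trapezoid, 4 panels, h=0.2000): 0.423484
I_{1,1} = 0.437504 + (0.437504 − 0.491786)/3 = 0.419410
I_{2,1} = 0.423484 + (0.423484 − 0.437504)/3 = 0.418811
I_{2,2} = 0.418811 + (0.418811 − 0.419410)/15 = 0.418771

0.4188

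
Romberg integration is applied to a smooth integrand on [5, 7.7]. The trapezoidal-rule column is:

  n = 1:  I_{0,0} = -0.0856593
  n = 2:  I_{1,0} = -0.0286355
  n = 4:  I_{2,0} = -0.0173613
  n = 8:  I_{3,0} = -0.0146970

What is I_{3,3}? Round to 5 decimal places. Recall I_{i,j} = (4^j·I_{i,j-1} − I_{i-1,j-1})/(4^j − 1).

Richardson extrapolation on the trapezoidal column (denominator 4−1=3):
I_{1,1} = (4·(-0.0286355) − (-0.0856593)) / 3 = -0.0096276
I_{2,1} = (4·(-0.0173613) − (-0.0286355)) / 3 = -0.0136032
I_{3,1} = -0.0146970 + (-0.0146970 − (-0.0173613))/3 = -0.0138089
I_{2,2} = (16·(-0.0136032) − (-0.0096276)) / 15 = -0.0138682
I_{3,2} = -0.0138089 + (-0.0138089 − (-0.0136032))/15 = -0.0138226
I_{3,3} = -0.0138226 + (-0.0138226 − (-0.0138682))/63 = -0.0138219

-0.01382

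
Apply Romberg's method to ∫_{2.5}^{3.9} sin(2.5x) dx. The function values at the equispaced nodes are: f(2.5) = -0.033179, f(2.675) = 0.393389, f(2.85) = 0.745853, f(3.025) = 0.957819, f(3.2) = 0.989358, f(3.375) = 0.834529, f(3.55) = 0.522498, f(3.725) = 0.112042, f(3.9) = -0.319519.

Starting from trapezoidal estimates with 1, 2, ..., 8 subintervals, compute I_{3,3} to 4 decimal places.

0.7788

I_{0,0} (trapezoid, 1 panel, h=1.4000): -0.246889
I_{1,0} (trapezoid, 2 panels, h=0.7000): 0.569106
I_{2,0} (trapezoid, 4 panels, h=0.3500): 0.728476
I_{3,0} (trapezoid, 8 panels, h=0.1750): 0.766349
I_{1,1} = 0.569106 + (0.569106 − (-0.246889))/3 = 0.841104
I_{2,1} = 0.728476 + (0.728476 − 0.569106)/3 = 0.781599
I_{3,1} = 0.766349 + (0.766349 − 0.728476)/3 = 0.778973
I_{2,2} = 0.781599 + (0.781599 − 0.841104)/15 = 0.777632
I_{3,2} = 0.778973 + (0.778973 − 0.781599)/15 = 0.778798
I_{3,3} = 0.778798 + (0.778798 − 0.777632)/63 = 0.778817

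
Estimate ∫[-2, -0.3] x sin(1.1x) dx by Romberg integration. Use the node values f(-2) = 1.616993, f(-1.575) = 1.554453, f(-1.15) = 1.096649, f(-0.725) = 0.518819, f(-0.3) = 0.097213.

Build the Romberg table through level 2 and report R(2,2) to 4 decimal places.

1.7284

R(0,0) (trapezoid, 1 panel, h=1.7000): 1.457075
R(1,0) (trapezoid, 2 panels, h=0.8500): 1.660689
R(2,0) (trapezoid, 4 panels, h=0.4250): 1.711485
R(1,1) = 1.660689 + (1.660689 − 1.457075)/3 = 1.728560
R(2,1) = 1.711485 + (1.711485 − 1.660689)/3 = 1.728417
R(2,2) = 1.728417 + (1.728417 − 1.728560)/15 = 1.728407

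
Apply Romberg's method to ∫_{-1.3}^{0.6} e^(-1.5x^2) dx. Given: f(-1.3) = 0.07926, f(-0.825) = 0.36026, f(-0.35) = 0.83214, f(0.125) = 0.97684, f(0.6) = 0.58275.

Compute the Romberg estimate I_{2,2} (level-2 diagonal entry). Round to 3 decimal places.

I_{0,0} (trapezoid, 1 panel, h=1.9000): 0.62891
I_{1,0} (trapezoid, 2 panels, h=0.9500): 1.10499
I_{2,0} (trapezoid, 4 panels, h=0.4750): 1.18762
I_{1,1} = 1.10499 + (1.10499 − 0.62891)/3 = 1.26368
I_{2,1} = 1.18762 + (1.18762 − 1.10499)/3 = 1.21516
I_{2,2} = 1.21516 + (1.21516 − 1.26368)/15 = 1.21193

1.212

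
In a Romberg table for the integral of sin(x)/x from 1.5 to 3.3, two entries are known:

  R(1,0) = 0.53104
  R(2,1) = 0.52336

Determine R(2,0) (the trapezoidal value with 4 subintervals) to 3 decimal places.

0.525

From R(2,1) = (4·R(2,0) − R(1,0))/3, solve for R(2,0):
4·R(2,0) = 3·0.52336 + 0.53104 = 2.10112
R(2,0) = 0.52528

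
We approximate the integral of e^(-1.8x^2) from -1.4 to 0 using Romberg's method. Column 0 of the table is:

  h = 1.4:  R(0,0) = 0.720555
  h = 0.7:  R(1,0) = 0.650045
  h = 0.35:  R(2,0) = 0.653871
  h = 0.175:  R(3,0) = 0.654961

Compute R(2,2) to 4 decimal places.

Richardson extrapolation on the trapezoidal column (denominator 4−1=3):
R(1,1) = 0.650045 + (0.650045 − 0.720555)/3 = 0.626542
R(2,1) = (4·0.653871 − 0.650045) / 3 = 0.655146
R(2,2) = (16·0.655146 − 0.626542) / 15 = 0.657053

0.6571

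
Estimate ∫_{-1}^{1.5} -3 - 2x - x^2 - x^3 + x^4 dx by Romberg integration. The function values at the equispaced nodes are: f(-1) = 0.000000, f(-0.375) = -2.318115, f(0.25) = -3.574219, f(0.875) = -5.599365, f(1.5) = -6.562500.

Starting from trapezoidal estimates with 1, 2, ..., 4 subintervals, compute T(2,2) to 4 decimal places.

T(0,0) (trapezoid, 1 panel, h=2.5000): -8.203125
T(1,0) (trapezoid, 2 panels, h=1.2500): -8.569336
T(2,0) (trapezoid, 4 panels, h=0.6250): -9.233093
T(1,1) = -8.569336 + (-8.569336 − (-8.203125))/3 = -8.691406
T(2,1) = -9.233093 + (-9.233093 − (-8.569336))/3 = -9.454345
T(2,2) = -9.454345 + (-9.454345 − (-8.691406))/15 = -9.505208

-9.5052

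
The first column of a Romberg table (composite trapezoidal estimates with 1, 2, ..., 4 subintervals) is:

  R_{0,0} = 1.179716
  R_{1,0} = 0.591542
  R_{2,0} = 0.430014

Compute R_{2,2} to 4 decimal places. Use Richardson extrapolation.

Richardson extrapolation on the trapezoidal column (denominator 4−1=3):
R_{1,1} = (4·0.591542 − 1.179716) / 3 = 0.395484
R_{2,1} = 0.430014 + (0.430014 − 0.591542)/3 = 0.376171
R_{2,2} = 0.376171 + (0.376171 − 0.395484)/15 = 0.374883

0.3749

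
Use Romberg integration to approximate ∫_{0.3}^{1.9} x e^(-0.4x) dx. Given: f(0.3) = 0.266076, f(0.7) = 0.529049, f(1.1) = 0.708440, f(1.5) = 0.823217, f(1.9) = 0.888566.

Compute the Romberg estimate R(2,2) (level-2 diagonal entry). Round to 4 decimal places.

1.0641

R(0,0) (trapezoid, 1 panel, h=1.6000): 0.923714
R(1,0) (trapezoid, 2 panels, h=0.8000): 1.028609
R(2,0) (trapezoid, 4 panels, h=0.4000): 1.055211
R(1,1) = 1.028609 + (1.028609 − 0.923714)/3 = 1.063574
R(2,1) = 1.055211 + (1.055211 − 1.028609)/3 = 1.064078
R(2,2) = 1.064078 + (1.064078 − 1.063574)/15 = 1.064112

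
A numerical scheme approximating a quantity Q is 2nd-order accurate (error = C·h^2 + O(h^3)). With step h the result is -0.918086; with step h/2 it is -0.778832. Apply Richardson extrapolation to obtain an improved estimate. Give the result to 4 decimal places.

The leading error scales as h^2; refining by a factor of 2 reduces it by 2^2 = 4.
Extrapolated value = (4·A(h/2) − A(h)) / (4 − 1)
= (4·(-0.778832) − (-0.918086)) / 3
= -2.197242 / 3 = -0.732414

-0.7324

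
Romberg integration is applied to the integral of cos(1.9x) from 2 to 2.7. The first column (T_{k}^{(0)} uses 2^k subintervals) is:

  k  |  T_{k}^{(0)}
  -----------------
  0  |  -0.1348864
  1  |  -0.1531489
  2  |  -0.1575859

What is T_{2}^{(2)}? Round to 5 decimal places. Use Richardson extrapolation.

-0.15905

Richardson extrapolation on the trapezoidal column (denominator 4−1=3):
T_{1}^{(1)} = -0.1531489 + (-0.1531489 − (-0.1348864))/3 = -0.1592364
T_{2}^{(1)} = (4·(-0.1575859) − (-0.1531489)) / 3 = -0.1590649
T_{2}^{(2)} = (16·(-0.1590649) − (-0.1592364)) / 15 = -0.1590535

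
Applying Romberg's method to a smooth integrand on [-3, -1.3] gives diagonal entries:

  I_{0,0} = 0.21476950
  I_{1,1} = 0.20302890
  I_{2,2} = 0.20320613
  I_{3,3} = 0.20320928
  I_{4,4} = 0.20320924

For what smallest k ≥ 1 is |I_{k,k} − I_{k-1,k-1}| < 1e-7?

k = 4

|I_{1,1} − I_{0,0}| = 0.01174060 ≥ 1e-7
|I_{2,2} − I_{1,1}| = 0.00017723 ≥ 1e-7
|I_{3,3} − I_{2,2}| = 0.00000315 ≥ 1e-7
|I_{4,4} − I_{3,3}| = 0.00000004 < 1e-7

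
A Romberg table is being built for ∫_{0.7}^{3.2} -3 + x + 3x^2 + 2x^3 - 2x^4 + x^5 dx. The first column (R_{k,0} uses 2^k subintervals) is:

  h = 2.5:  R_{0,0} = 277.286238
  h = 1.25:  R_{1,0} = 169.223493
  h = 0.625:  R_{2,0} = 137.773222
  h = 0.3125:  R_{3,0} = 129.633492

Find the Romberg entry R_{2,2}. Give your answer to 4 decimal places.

126.8956

R_{1,1} = 169.223493 + (169.223493 − 277.286238)/3 = 133.202578
R_{2,1} = 137.773222 + (137.773222 − 169.223493)/3 = 127.289798
R_{2,2} = (16·127.289798 − 133.202578) / 15 = 126.895613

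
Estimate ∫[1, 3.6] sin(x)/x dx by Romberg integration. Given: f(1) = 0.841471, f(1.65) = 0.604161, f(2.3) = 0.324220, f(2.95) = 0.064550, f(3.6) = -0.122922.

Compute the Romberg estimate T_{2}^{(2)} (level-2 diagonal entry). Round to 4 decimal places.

0.8759

T_{0}^{(0)} (trapezoid, 1 panel, h=2.6000): 0.934114
T_{1}^{(0)} (trapezoid, 2 panels, h=1.3000): 0.888543
T_{2}^{(0)} (trapezoid, 4 panels, h=0.6500): 0.878934
T_{1}^{(1)} = 0.888543 + (0.888543 − 0.934114)/3 = 0.873353
T_{2}^{(1)} = 0.878934 + (0.878934 − 0.888543)/3 = 0.875731
T_{2}^{(2)} = 0.875731 + (0.875731 − 0.873353)/15 = 0.875890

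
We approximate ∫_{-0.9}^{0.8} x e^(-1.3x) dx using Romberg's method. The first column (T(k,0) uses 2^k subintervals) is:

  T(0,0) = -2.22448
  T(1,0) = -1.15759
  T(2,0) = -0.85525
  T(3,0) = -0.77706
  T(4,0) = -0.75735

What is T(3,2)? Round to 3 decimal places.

T(2,1) = -0.85525 + (-0.85525 − (-1.15759))/3 = -0.75447
T(3,1) = (4·(-0.77706) − (-0.85525)) / 3 = -0.75100
T(3,2) = (16·(-0.75100) − (-0.75447)) / 15 = -0.75077

-0.751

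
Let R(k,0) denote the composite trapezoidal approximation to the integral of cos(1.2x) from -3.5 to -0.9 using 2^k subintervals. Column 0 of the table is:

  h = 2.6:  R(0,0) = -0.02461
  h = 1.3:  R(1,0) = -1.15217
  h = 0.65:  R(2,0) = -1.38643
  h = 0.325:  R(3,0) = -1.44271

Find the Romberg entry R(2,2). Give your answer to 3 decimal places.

R(1,1) = (4·(-1.15217) − (-0.02461)) / 3 = -1.52802
R(2,1) = (4·(-1.38643) − (-1.15217)) / 3 = -1.46452
R(2,2) = -1.46452 + (-1.46452 − (-1.52802))/15 = -1.46029

-1.460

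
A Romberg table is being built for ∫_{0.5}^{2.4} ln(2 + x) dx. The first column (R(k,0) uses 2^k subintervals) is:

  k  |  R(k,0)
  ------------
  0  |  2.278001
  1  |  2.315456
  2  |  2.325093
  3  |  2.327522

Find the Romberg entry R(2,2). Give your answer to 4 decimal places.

2.3283

R(1,1) = 2.315456 + (2.315456 − 2.278001)/3 = 2.327941
R(2,1) = 2.325093 + (2.325093 − 2.315456)/3 = 2.328305
R(2,2) = (16·2.328305 − 2.327941) / 15 = 2.328329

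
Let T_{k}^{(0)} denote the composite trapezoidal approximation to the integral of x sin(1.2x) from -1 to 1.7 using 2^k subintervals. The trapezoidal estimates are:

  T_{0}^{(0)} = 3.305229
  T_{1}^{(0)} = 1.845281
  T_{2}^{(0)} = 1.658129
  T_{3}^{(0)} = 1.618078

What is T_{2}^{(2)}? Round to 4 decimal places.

1.6116

Richardson extrapolation on the trapezoidal column (denominator 4−1=3):
T_{1}^{(1)} = (4·1.845281 − 3.305229) / 3 = 1.358632
T_{2}^{(1)} = 1.658129 + (1.658129 − 1.845281)/3 = 1.595745
T_{2}^{(2)} = 1.595745 + (1.595745 − 1.358632)/15 = 1.611553
(Column j=1 coincides with Simpson's rule on the same nodes.)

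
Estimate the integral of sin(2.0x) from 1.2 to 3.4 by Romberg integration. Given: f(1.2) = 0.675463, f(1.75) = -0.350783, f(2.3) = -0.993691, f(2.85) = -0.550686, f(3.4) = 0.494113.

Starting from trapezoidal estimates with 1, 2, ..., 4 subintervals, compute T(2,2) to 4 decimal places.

T(0,0) (trapezoid, 1 panel, h=2.2000): 1.286534
T(1,0) (trapezoid, 2 panels, h=1.1000): -0.449793
T(2,0) (trapezoid, 4 panels, h=0.5500): -0.720705
T(1,1) = -0.449793 + (-0.449793 − 1.286534)/3 = -1.028569
T(2,1) = -0.720705 + (-0.720705 − (-0.449793))/3 = -0.811009
T(2,2) = -0.811009 + (-0.811009 − (-1.028569))/15 = -0.796505

-0.7965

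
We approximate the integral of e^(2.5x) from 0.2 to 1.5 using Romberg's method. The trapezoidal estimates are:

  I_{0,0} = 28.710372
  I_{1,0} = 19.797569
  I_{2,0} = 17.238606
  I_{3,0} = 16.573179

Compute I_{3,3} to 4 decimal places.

I_{1,1} = 19.797569 + (19.797569 − 28.710372)/3 = 16.826635
I_{2,1} = 17.238606 + (17.238606 − 19.797569)/3 = 16.385618
I_{3,1} = 16.573179 + (16.573179 − 17.238606)/3 = 16.351370
I_{2,2} = 16.385618 + (16.385618 − 16.826635)/15 = 16.356217
I_{3,2} = (16·16.351370 − 16.385618) / 15 = 16.349087
I_{3,3} = (64·16.349087 − 16.356217) / 63 = 16.348974

16.3490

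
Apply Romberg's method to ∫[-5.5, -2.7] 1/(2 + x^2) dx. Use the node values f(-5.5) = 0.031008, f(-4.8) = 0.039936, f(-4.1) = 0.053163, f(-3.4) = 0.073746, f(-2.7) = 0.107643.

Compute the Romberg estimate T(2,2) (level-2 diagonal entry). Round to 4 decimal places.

0.1632

T(0,0) (trapezoid, 1 panel, h=2.8000): 0.194111
T(1,0) (trapezoid, 2 panels, h=1.4000): 0.171484
T(2,0) (trapezoid, 4 panels, h=0.7000): 0.165319
T(1,1) = 0.171484 + (0.171484 − 0.194111)/3 = 0.163942
T(2,1) = 0.165319 + (0.165319 − 0.171484)/3 = 0.163264
T(2,2) = 0.163264 + (0.163264 − 0.163942)/15 = 0.163219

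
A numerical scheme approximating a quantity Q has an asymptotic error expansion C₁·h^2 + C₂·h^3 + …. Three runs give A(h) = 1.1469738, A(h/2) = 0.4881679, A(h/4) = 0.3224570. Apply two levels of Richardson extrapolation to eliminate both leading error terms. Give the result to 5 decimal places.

First eliminate the h^2 term (factor 2^2 = 4):
  B₁ = (4·0.4881679 − 1.1469738)/3 = 0.2685659
  B₂ = (4·0.3224570 − 0.4881679)/3 = 0.2672200
Then eliminate the h^3 term (factor 2^3 = 8):
  (8·0.2672200 − 0.2685659)/7 = 0.2670277

0.26703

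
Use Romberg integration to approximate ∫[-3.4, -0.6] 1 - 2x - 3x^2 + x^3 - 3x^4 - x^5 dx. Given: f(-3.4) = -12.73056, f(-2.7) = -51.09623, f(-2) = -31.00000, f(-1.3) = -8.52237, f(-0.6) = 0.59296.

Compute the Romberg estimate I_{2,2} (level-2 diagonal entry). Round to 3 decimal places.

-73.570

I_{0,0} (trapezoid, 1 panel, h=2.8000): -16.99264
I_{1,0} (trapezoid, 2 panels, h=1.4000): -51.89632
I_{2,0} (trapezoid, 4 panels, h=0.7000): -67.68118
I_{1,1} = -51.89632 + (-51.89632 − (-16.99264))/3 = -63.53088
I_{2,1} = -67.68118 + (-67.68118 − (-51.89632))/3 = -72.94280
I_{2,2} = -72.94280 + (-72.94280 − (-63.53088))/15 = -73.57026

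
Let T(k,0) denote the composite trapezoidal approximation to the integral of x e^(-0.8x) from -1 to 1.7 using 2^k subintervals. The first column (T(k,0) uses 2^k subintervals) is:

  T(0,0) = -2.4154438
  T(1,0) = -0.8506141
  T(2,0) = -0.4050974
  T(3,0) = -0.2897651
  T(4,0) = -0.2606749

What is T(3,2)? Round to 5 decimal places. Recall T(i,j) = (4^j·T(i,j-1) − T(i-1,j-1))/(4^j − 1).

-0.25097

Richardson extrapolation on the trapezoidal column (denominator 4−1=3):
T(2,1) = -0.4050974 + (-0.4050974 − (-0.8506141))/3 = -0.2565918
T(3,1) = -0.2897651 + (-0.2897651 − (-0.4050974))/3 = -0.2513210
T(3,2) = -0.2513210 + (-0.2513210 − (-0.2565918))/15 = -0.2509696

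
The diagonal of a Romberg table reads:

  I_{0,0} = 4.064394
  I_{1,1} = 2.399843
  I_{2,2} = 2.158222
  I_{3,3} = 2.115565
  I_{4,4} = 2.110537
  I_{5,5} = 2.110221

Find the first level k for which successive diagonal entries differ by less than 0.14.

|I_{1,1} − I_{0,0}| = 1.664551 ≥ 0.14
|I_{2,2} − I_{1,1}| = 0.241621 ≥ 0.14
|I_{3,3} − I_{2,2}| = 0.042657 < 0.14

k = 3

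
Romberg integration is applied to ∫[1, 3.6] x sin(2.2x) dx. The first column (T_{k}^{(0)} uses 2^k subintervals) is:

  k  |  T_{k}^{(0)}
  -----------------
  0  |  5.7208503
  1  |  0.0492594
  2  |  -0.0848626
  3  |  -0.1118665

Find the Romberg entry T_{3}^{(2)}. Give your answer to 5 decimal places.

Richardson extrapolation on the trapezoidal column (denominator 4−1=3):
T_{2}^{(1)} = (4·(-0.0848626) − 0.0492594) / 3 = -0.1295699
T_{3}^{(1)} = (4·(-0.1118665) − (-0.0848626)) / 3 = -0.1208678
T_{3}^{(2)} = (16·(-0.1208678) − (-0.1295699)) / 15 = -0.1202877

-0.12029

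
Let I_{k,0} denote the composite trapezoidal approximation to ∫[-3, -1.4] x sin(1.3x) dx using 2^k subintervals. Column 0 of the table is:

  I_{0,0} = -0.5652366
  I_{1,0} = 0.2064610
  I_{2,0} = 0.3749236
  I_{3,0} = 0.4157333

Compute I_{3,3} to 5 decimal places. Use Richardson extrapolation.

0.42923

Richardson extrapolation on the trapezoidal column (denominator 4−1=3):
I_{1,1} = 0.2064610 + (0.2064610 − (-0.5652366))/3 = 0.4636935
I_{2,1} = (4·0.3749236 − 0.2064610) / 3 = 0.4310778
I_{3,1} = 0.4157333 + (0.4157333 − 0.3749236)/3 = 0.4293365
I_{2,2} = (16·0.4310778 − 0.4636935) / 15 = 0.4289034
I_{3,2} = 0.4293365 + (0.4293365 − 0.4310778)/15 = 0.4292204
I_{3,3} = 0.4292204 + (0.4292204 − 0.4289034)/63 = 0.4292254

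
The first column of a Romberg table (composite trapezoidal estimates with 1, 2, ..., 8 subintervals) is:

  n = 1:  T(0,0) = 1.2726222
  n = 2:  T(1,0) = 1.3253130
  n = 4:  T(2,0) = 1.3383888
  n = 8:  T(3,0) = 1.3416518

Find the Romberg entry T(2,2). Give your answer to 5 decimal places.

1.34274

Richardson extrapolation on the trapezoidal column (denominator 4−1=3):
T(1,1) = (4·1.3253130 − 1.2726222) / 3 = 1.3428766
T(2,1) = (4·1.3383888 − 1.3253130) / 3 = 1.3427474
T(2,2) = 1.3427474 + (1.3427474 − 1.3428766)/15 = 1.3427388
(Column j=1 coincides with Simpson's rule on the same nodes.)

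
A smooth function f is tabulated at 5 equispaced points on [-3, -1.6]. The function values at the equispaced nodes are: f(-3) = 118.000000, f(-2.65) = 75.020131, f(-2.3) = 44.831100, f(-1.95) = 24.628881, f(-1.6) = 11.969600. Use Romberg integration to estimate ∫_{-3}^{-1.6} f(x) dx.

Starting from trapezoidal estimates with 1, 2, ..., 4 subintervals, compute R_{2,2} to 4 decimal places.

R_{0,0} (trapezoid, 1 panel, h=1.4000): 90.978720
R_{1,0} (trapezoid, 2 panels, h=0.7000): 76.871130
R_{2,0} (trapezoid, 4 panels, h=0.3500): 73.312719
R_{1,1} = 76.871130 + (76.871130 − 90.978720)/3 = 72.168600
R_{2,1} = 73.312719 + (73.312719 − 76.871130)/3 = 72.126582
R_{2,2} = 72.126582 + (72.126582 − 72.168600)/15 = 72.123781

72.1238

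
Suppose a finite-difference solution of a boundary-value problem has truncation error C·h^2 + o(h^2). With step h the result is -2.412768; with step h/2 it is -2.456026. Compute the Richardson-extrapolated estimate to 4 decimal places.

Extrapolated value = (4·A(h/2) − A(h)) / (4 − 1)
= (4·(-2.456026) − (-2.412768)) / 3
= -7.411336 / 3 = -2.470445

-2.4704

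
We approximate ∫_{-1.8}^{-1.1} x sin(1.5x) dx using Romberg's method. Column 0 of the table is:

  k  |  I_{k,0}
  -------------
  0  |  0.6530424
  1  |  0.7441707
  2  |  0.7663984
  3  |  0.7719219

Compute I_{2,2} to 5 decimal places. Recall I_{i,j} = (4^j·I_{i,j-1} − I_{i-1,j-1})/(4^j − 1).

Richardson extrapolation on the trapezoidal column (denominator 4−1=3):
I_{1,1} = (4·0.7441707 − 0.6530424) / 3 = 0.7745468
I_{2,1} = (4·0.7663984 − 0.7441707) / 3 = 0.7738076
I_{2,2} = (16·0.7738076 − 0.7745468) / 15 = 0.7737583
(Column j=1 coincides with Simpson's rule on the same nodes.)

0.77376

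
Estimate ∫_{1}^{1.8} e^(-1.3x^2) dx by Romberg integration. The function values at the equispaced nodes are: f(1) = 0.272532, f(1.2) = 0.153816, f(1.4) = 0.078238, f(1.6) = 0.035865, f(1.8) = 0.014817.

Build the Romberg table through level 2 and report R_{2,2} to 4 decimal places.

R_{0,0} (trapezoid, 1 panel, h=0.8000): 0.114940
R_{1,0} (trapezoid, 2 panels, h=0.4000): 0.088765
R_{2,0} (trapezoid, 4 panels, h=0.2000): 0.082319
R_{1,1} = 0.088765 + (0.088765 − 0.114940)/3 = 0.080040
R_{2,1} = 0.082319 + (0.082319 − 0.088765)/3 = 0.080170
R_{2,2} = 0.080170 + (0.080170 − 0.080040)/15 = 0.080179

0.0802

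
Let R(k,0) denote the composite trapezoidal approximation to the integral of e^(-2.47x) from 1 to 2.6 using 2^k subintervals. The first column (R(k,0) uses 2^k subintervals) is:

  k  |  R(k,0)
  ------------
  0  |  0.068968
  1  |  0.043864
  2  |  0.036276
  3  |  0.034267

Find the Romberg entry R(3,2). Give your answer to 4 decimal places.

0.0336

Richardson extrapolation on the trapezoidal column (denominator 4−1=3):
R(2,1) = 0.036276 + (0.036276 − 0.043864)/3 = 0.033747
R(3,1) = (4·0.034267 − 0.036276) / 3 = 0.033597
R(3,2) = (16·0.033597 − 0.033747) / 15 = 0.033587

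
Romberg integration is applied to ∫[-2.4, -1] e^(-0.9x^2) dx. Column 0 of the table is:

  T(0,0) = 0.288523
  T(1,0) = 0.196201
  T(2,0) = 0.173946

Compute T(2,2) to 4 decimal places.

0.1666

T(1,1) = 0.196201 + (0.196201 − 0.288523)/3 = 0.165427
T(2,1) = 0.173946 + (0.173946 − 0.196201)/3 = 0.166528
T(2,2) = (16·0.166528 − 0.165427) / 15 = 0.166601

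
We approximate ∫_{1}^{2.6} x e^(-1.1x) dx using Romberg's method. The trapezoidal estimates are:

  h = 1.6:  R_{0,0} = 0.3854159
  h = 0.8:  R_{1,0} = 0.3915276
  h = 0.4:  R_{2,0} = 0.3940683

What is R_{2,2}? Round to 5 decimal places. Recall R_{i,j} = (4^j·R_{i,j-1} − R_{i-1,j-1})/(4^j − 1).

Richardson extrapolation on the trapezoidal column (denominator 4−1=3):
R_{1,1} = (4·0.3915276 − 0.3854159) / 3 = 0.3935648
R_{2,1} = 0.3940683 + (0.3940683 − 0.3915276)/3 = 0.3949152
R_{2,2} = (16·0.3949152 − 0.3935648) / 15 = 0.3950052

0.39501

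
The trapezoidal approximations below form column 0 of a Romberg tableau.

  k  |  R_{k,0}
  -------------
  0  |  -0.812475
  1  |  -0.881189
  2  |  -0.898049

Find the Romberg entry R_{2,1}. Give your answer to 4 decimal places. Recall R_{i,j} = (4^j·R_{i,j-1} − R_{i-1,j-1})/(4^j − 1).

Richardson extrapolation on the trapezoidal column (denominator 4−1=3):
R_{2,1} = (4·(-0.898049) − (-0.881189)) / 3 = -0.903669

-0.9037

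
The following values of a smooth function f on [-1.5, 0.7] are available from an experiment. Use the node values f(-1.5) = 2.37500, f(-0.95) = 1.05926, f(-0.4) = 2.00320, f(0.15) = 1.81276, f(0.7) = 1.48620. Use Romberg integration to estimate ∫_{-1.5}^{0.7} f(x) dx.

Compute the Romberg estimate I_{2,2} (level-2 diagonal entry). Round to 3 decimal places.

I_{0,0} (trapezoid, 1 panel, h=2.2000): 4.24732
I_{1,0} (trapezoid, 2 panels, h=1.1000): 4.32718
I_{2,0} (trapezoid, 4 panels, h=0.5500): 3.74320
I_{1,1} = 4.32718 + (4.32718 − 4.24732)/3 = 4.35380
I_{2,1} = 3.74320 + (3.74320 − 4.32718)/3 = 3.54854
I_{2,2} = 3.54854 + (3.54854 − 4.35380)/15 = 3.49486

3.495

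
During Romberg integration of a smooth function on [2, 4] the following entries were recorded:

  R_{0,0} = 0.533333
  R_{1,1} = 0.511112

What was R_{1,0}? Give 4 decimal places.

0.5167

From R_{1,1} = (4·R_{1,0} − R_{0,0})/3, solve for R_{1,0}:
4·R_{1,0} = 3·0.511112 + 0.533333 = 2.066669
R_{1,0} = 0.516667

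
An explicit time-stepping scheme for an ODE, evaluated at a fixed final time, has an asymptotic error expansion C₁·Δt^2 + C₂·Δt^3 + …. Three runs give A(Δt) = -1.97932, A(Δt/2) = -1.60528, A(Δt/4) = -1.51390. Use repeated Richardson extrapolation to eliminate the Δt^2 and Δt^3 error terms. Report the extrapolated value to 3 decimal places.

First eliminate the Δt^2 term (factor 2^2 = 4):
  B₁ = (4·(-1.60528) − (-1.97932))/3 = -1.48060
  B₂ = (4·(-1.51390) − (-1.60528))/3 = -1.48344
Then eliminate the Δt^3 term (factor 2^3 = 8):
  (8·(-1.48344) − (-1.48060))/7 = -1.48385

-1.484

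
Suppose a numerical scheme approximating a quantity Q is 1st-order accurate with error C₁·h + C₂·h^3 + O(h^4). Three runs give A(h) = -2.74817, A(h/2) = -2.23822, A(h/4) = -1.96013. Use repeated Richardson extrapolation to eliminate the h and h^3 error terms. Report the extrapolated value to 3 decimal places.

First eliminate the h term (factor 2^1 = 2):
  B₁ = (2·(-2.23822) − (-2.74817))/1 = -1.72827
  B₂ = (2·(-1.96013) − (-2.23822))/1 = -1.68204
Then eliminate the h^3 term (factor 2^3 = 8):
  (8·(-1.68204) − (-1.72827))/7 = -1.67544

-1.675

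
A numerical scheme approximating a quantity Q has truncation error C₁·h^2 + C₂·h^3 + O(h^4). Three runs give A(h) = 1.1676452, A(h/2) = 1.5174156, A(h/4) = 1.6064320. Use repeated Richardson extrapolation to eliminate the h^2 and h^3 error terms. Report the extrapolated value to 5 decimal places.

First eliminate the h^2 term (factor 2^2 = 4):
  B₁ = (4·1.5174156 − 1.1676452)/3 = 1.6340057
  B₂ = (4·1.6064320 − 1.5174156)/3 = 1.6361041
Then eliminate the h^3 term (factor 2^3 = 8):
  (8·1.6361041 − 1.6340057)/7 = 1.6364039

1.63640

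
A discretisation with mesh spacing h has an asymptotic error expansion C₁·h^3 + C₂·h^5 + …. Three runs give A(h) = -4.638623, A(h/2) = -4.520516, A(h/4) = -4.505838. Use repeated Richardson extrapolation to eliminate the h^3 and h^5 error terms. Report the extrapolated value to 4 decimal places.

First eliminate the h^3 term (factor 2^3 = 8):
  B₁ = (8·(-4.520516) − (-4.638623))/7 = -4.503644
  B₂ = (8·(-4.505838) − (-4.520516))/7 = -4.503741
Then eliminate the h^5 term (factor 2^5 = 32):
  (32·(-4.503741) − (-4.503644))/31 = -4.503744

-4.5037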